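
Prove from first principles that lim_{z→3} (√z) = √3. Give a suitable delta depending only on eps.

Let eps > 0 be given. We want delta > 0 such that 0 < |z − 3| < delta implies |√z − √3| < eps.
Rationalise: √z − √3 = (z − 3)/(√z + √3), so |√z − √3| = |z − 3|/(√z + √3).
Restrict delta ≤ 3 so that |z − 3| < 3 forces z > 0, and then √z + √3 > √3.
Hence |√z − √3| < |z − 3|/√3, which is < eps once |z − 3| < √3·eps.
Take delta = min(3, √3·eps). If 0 < |z − 3| < delta then z > 0 and |√z − √3| < |z − 3|/√3 < eps.

delta = min(3, √3·eps)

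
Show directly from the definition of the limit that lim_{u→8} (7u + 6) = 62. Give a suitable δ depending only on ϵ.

δ = ϵ/7

Let ϵ > 0. We need δ > 0 so that 0 < |u − 8| < δ implies |(7u + 6) − 62| < ϵ.
Since (7u + 6) − 62 = 7(u − 8), we have |(7u + 6) − 62| = 7|u − 8|.
So 7|u − 8| < ϵ exactly when |u − 8| < ϵ/7.
Choosing δ = ϵ/7 gives |(7u + 6) − 62| = 7|u − 8| < ϵ whenever |u − 8| < δ.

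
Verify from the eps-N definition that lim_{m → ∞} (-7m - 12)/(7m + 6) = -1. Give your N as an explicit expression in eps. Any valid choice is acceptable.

N = (6/7)/eps

Fix eps > 0. For m ≥ 1, |(-7m - 12)/(7m + 6) + 1| = |-42|/(7(7m + 6)) = 42/(7(7m + 6)).
Since 7m + 6 ≥ 7m for m ≥ 1, this is ≤ 42/(7·7m) = (6/7)/m.
So |(-7m - 12)/(7m + 6) + 1| < eps whenever m > (6/7)/eps.
Take N = (6/7)/eps. If m > N then |(-7m - 12)/(7m + 6) + 1| ≤ (6/7)/m < eps.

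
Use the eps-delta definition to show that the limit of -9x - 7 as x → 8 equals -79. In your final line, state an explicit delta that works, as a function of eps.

delta = eps/9

Let eps > 0 be given. We need delta > 0 so that 0 < |x − 8| < delta implies |(-9x - 7) + 79| < eps.
Since (-9x - 7) + 79 = -9(x − 8), we have |(-9x - 7) + 79| = 9|x − 8|.
So 9|x − 8| < eps exactly when |x − 8| < eps/9.
Take delta = eps/9. If 0 < |x − 8| < delta then |(-9x - 7) + 79| = 9|x − 8| < 9·(eps/9) = eps.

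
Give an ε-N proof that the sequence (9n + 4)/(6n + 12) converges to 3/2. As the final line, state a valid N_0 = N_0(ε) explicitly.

Fix ε > 0. For n ≥ 1, |(9n + 4)/(6n + 12) − (3/2)| = |-84|/(6(6n + 12)) = 84/(6(6n + 12)).
Since 6n + 12 ≥ 6n for n ≥ 1, this is ≤ 84/(6·6n) = (7/3)/n.
So |(9n + 4)/(6n + 12) − (3/2)| < ε whenever n > (7/3)/ε.
Take N_0 = (7/3)/ε. If n > N_0 then |(9n + 4)/(6n + 12) − (3/2)| ≤ (7/3)/n < ε.

N_0 = (7/3)/ε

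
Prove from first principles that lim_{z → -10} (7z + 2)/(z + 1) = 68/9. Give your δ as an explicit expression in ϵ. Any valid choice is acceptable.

Let ϵ > 0 be given. We want δ > 0 with 0 < |z + 10| < δ ⇒ |(7z + 2)/(z + 1) − (68/9)| < ϵ.
Combining over a common denominator, (7z + 2)/(z + 1) − (68/9) = [(7z + 2)·(-9) − (-68)·(z + 1)] / [(-9)·(z + 1)] = 5(z + 10) / ((-9)(z + 1)).
So |(7z + 2)/(z + 1) − (68/9)| = 5|z + 10| / (9·|z + 1|).
Restrict δ ≤ 9/2. Then |z + 10| < 9/2 gives |z + 1| = |(z + 10) + (-9)| ≥ 9 − 9/2 = 9/2.
Hence |(7z + 2)/(z + 1) − (68/9)| < 5|z + 10|/(9·(9/2)) = (10/81)|z + 10|, which is < ϵ once |z + 10| < (81/10)ϵ.
Take δ = min(9/2, (81/10)ϵ). Then 0 < |z + 10| < δ forces both bounds, so |(7z + 2)/(z + 1) − (68/9)| < ϵ.

δ = min(9/2, (81/10)ϵ)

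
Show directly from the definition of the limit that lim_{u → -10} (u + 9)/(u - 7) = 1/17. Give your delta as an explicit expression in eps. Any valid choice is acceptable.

delta = min(17/2, (289/32)eps)

Let eps > 0. We want delta > 0 with 0 < |u + 10| < delta ⇒ |(u + 9)/(u - 7) − (1/17)| < eps.
Combining over a common denominator, (u + 9)/(u - 7) − (1/17) = [(u + 9)·(-17) − (-1)·(u - 7)] / [(-17)·(u - 7)] = -16(u + 10) / ((-17)(u - 7)).
So |(u + 9)/(u - 7) − (1/17)| = 16|u + 10| / (17·|u − 7|).
Restrict delta ≤ 17/2. Then |u + 10| < 17/2 gives |u − 7| = |(u + 10) + (-17)| ≥ 17 − 17/2 = 17/2.
Hence |(u + 9)/(u - 7) − (1/17)| < 16|u + 10|/(17·(17/2)) = (32/289)|u + 10|, which is < eps once |u + 10| < (289/32)eps.
Take delta = min(17/2, (289/32)eps). Then 0 < |u + 10| < delta forces both bounds, so |(u + 9)/(u - 7) − (1/17)| < eps.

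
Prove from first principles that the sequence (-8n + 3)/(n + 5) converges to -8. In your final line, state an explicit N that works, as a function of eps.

Fix eps > 0. For n ≥ 1, |(-8n + 3)/(n + 5) + 8| = |43|/((n + 5)) = 43/((n + 5)).
Since n + 5 ≥ n for n ≥ 1, this is ≤ 43/(n) = 43/n.
So |(-8n + 3)/(n + 5) + 8| < eps whenever n > 43/eps.
Take N = 43/eps. If n > N then |(-8n + 3)/(n + 5) + 8| ≤ 43/n < eps.

N = 43/eps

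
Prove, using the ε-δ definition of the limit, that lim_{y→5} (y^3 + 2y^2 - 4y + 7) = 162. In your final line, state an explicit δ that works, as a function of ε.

Fix ε > 0. We want δ > 0 such that 0 < |y − 5| < δ implies |(y^3 + 2y^2 - 4y + 7) − 162| < ε.
(y^3 + 2y^2 - 4y + 7) − 162 = y^3 + 2y^2 - 4y - 155 = (y − 5)(y^2 + 7y + 31).
So |(y^3 + 2y^2 - 4y + 7) − 162| = |y − 5|·|y^2 + 7y + 31|.
Assume first that |y − 5| < 1, so |y| < 6. Then |y^2 + 7y + 31| ≤ 6^2 + 7·6 + 31 = 109.
Hence |(y^3 + 2y^2 - 4y + 7) − 162| ≤ 109|y − 5| < ε provided |y − 5| < ε/109.
Choosing δ = min(1, ε/109) ensures both conditions, hence |(y^3 + 2y^2 - 4y + 7) − 162| < ε.

δ = min(1, ε/109)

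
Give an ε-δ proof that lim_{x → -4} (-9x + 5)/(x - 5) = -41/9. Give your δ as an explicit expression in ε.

δ = min(9/2, (81/80)ε)

Let ε > 0. We want δ > 0 with 0 < |x + 4| < δ ⇒ |(-9x + 5)/(x - 5) + 41/9| < ε.
Combining over a common denominator, (-9x + 5)/(x - 5) + 41/9 = [(-9x + 5)·(-9) − 41·(x - 5)] / [(-9)·(x - 5)] = 40(x + 4) / ((-9)(x - 5)).
So |(-9x + 5)/(x - 5) + 41/9| = 40|x + 4| / (9·|x − 5|).
Restrict δ ≤ 9/2. Then |x + 4| < 9/2 gives |x − 5| = |(x + 4) + (-9)| ≥ 9 − 9/2 = 9/2.
Hence |(-9x + 5)/(x - 5) + 41/9| < 40|x + 4|/(9·(9/2)) = (80/81)|x + 4|, which is < ε once |x + 4| < (81/80)ε.
Take δ = min(9/2, (81/80)ε). Then 0 < |x + 4| < δ forces both bounds, so |(-9x + 5)/(x - 5) + 41/9| < ε.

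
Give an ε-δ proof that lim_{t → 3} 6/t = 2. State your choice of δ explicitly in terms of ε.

δ = min(3/2, (3/4)ε)

Fix ε > 0. We seek δ > 0 such that 0 < |t − 3| < δ implies |6/t − 2| < ε.
|6/t − 2| = 6·|3 − t|/(3·|t|) = 6|t − 3|/(3|t|).
Restrict δ ≤ 3/2. Then |t − 3| < 3/2 gives |t| > 3/2, so 3|t| > 9/2.
Then |6/t − 2| < 6|t − 3|/(9/2), which is < ε when |t − 3| < (3/4)ε.
Take δ = min(3/2, (3/4)ε). Then 0 < |t − 3| < δ gives both |t − 3| < 3/2 and |t − 3| < (3/4)ε, so |6/t − 2| < ε.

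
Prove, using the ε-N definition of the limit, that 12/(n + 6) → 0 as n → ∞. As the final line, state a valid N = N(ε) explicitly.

Suppose ε > 0. For n ≥ 1, |12/(n + 6) − 0| = 12/(n + 6) ≤ 12/n.
We need 12/n < ε, i.e. n > 12/ε.
Take N = 12/ε. If n > N then |12/(n + 6)| ≤ 12/n < ε.

N = 12/ε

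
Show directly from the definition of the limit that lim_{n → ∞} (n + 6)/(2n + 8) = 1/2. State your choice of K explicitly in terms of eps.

K = 1/eps

Fix eps > 0. For n ≥ 1, |(n + 6)/(2n + 8) − (1/2)| = |4|/(2(2n + 8)) = 4/(2(2n + 8)).
Since 2n + 8 ≥ 2n for n ≥ 1, this is ≤ 4/(2·2n) = 1/n.
So |(n + 6)/(2n + 8) − (1/2)| < eps whenever n > 1/eps.
Take K = 1/eps. If n > K then |(n + 6)/(2n + 8) − (1/2)| ≤ 1/n < eps.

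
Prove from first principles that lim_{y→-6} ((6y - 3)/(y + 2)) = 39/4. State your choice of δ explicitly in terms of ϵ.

Suppose ϵ > 0. We want δ > 0 with 0 < |y + 6| < δ ⇒ |(6y - 3)/(y + 2) − (39/4)| < ϵ.
Combining over a common denominator, (6y - 3)/(y + 2) − (39/4) = [(6y - 3)·(-4) − (-39)·(y + 2)] / [(-4)·(y + 2)] = 15(y + 6) / ((-4)(y + 2)).
So |(6y - 3)/(y + 2) − (39/4)| = 15|y + 6| / (4·|y + 2|).
Require δ ≤ 2, so |y + 2| ≥ |-4| − |y + 6| > 4 − 2 = 2.
Hence |(6y - 3)/(y + 2) − (39/4)| < 15|y + 6|/(4·2) = (15/8)|y + 6|, which is < ϵ once |y + 6| < (8/15)ϵ.
Take δ = min(2, (8/15)ϵ). Then 0 < |y + 6| < δ forces both bounds, so |(6y - 3)/(y + 2) − (39/4)| < ϵ.

δ = min(2, (8/15)ϵ)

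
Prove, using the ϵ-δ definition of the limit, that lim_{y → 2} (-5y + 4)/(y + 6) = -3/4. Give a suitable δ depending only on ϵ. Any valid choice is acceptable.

δ = min(4, (16/17)ϵ)

Fix ϵ > 0. We want δ > 0 with 0 < |y − 2| < δ ⇒ |(-5y + 4)/(y + 6) + 3/4| < ϵ.
Combining over a common denominator, (-5y + 4)/(y + 6) + 3/4 = [(-5y + 4)·8 − (-6)·(y + 6)] / [8·(y + 6)] = -34(y − 2) / (8(y + 6)).
So |(-5y + 4)/(y + 6) + 3/4| = 34|y − 2| / (8·|y + 6|).
Restrict δ ≤ 4. Then |y − 2| < 4 gives |y + 6| = |(y − 2) + 8| ≥ 8 − 4 = 4.
Hence |(-5y + 4)/(y + 6) + 3/4| < 34|y − 2|/(8·4) = (17/16)|y − 2|, which is < ϵ once |y − 2| < (16/17)ϵ.
Take δ = min(4, (16/17)ϵ). Then 0 < |y − 2| < δ forces both bounds, so |(-5y + 4)/(y + 6) + 3/4| < ϵ.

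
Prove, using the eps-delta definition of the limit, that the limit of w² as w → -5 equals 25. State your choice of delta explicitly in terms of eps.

delta = min(2, eps/12)

Fix eps > 0. We seek delta > 0 with 0 < |w + 5| < delta ⇒ |w² − 25| < eps.
Factor: w² − 25 = (w + 5)(w - 5), so |w² − 25| = |w + 5|·|w - 5|.
Restrict delta ≤ 2. Then |w + 5| < 2 gives |w| < 7, so by the triangle inequality |w - 5| ≤ 7 + 5 = 12.
Hence |w² − 25| ≤ 12|w + 5|, which is < eps once |w + 5| < eps/12.
Take delta = min(2, eps/12). If 0 < |w + 5| < delta then both bounds hold and |w² − 25| ≤ 12|w + 5| < 12·(eps/12) = eps.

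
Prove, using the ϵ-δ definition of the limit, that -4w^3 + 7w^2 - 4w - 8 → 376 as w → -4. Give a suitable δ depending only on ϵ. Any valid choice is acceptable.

δ = min(1, ϵ/311)

Let ϵ > 0 be given. We want δ > 0 such that 0 < |w + 4| < δ implies |(-4w^3 + 7w^2 - 4w - 8) − 376| < ϵ.
(-4w^3 + 7w^2 - 4w - 8) − 376 = -4w^3 + 7w^2 - 4w - 384 = (w + 4)(-4w^2 + 23w - 96).
So |(-4w^3 + 7w^2 - 4w - 8) − 376| = |w + 4|·|-4w^2 + 23w - 96|.
Assume first that |w + 4| < 1, so |w| < 5. Then |-4w^2 + 23w - 96| ≤ 4·5^2 + 23·5 + 96 = 311.
Hence |(-4w^3 + 7w^2 - 4w - 8) − 376| ≤ 311|w + 4| < ϵ provided |w + 4| < ϵ/311.
Take δ = min(1, ϵ/311). Then 0 < |w + 4| < δ gives both |w + 4| < 1 and |w + 4| < ϵ/311, so |(-4w^3 + 7w^2 - 4w - 8) − 376| < ϵ.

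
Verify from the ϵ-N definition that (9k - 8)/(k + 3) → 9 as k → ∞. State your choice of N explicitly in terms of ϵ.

N = 35/ϵ

Fix ϵ > 0. For k ≥ 1, |(9k - 8)/(k + 3) − 9| = |-35|/((k + 3)) = 35/((k + 3)).
Since k + 3 ≥ k for k ≥ 1, this is ≤ 35/(k) = 35/k.
So |(9k - 8)/(k + 3) − 9| < ϵ whenever k > 35/ϵ.
Take N = 35/ϵ. If k > N then |(9k - 8)/(k + 3) − 9| ≤ 35/k < ϵ.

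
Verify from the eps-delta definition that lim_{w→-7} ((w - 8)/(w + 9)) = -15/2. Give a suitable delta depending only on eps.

delta = min(1, (2/17)eps)

Let eps > 0. We want delta > 0 with 0 < |w + 7| < delta ⇒ |(w - 8)/(w + 9) + 15/2| < eps.
Combining over a common denominator, (w - 8)/(w + 9) + 15/2 = [(w - 8)·2 − (-15)·(w + 9)] / [2·(w + 9)] = 17(w + 7) / (2(w + 9)).
So |(w - 8)/(w + 9) + 15/2| = 17|w + 7| / (2·|w + 9|).
Require delta ≤ 1, so |w + 9| ≥ |2| − |w + 7| > 2 − 1 = 1.
Hence |(w - 8)/(w + 9) + 15/2| < 17|w + 7|/(2·1) = (17/2)|w + 7|, which is < eps once |w + 7| < (2/17)eps.
Take delta = min(1, (2/17)eps). Then 0 < |w + 7| < delta forces both bounds, so |(w - 8)/(w + 9) + 15/2| < eps.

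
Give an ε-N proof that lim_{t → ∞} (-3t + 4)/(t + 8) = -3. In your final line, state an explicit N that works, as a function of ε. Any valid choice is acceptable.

Let ε > 0. We seek N > 0 such that t > N implies |(-3t + 4)/(t + 8) + 3| < ε.
(-3t + 4)/(t + 8) + 3 = ((-3t + 4) − (-3)(t + 8)) / ((t + 8)) = 28/((t + 8)).
For t > 0 we have t + 8 > t, so |(-3t + 4)/(t + 8) + 3| = 28/((t + 8)) < 28/(t) = 28/t.
Thus |(-3t + 4)/(t + 8) + 3| < ε whenever t > 28/ε.
Take N = 28/ε. If t > N then |(-3t + 4)/(t + 8) + 3| < 28/t < ε.

N = 28/ε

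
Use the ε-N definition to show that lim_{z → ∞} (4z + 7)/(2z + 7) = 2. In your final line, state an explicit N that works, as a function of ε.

N = (7/2)/ε

Let ε > 0. We seek N > 0 such that z > N implies |(4z + 7)/(2z + 7) − 2| < ε.
(4z + 7)/(2z + 7) − 2 = (2(4z + 7) − 4(2z + 7)) / (2(2z + 7)) = -14/(2(2z + 7)).
For z > 0 we have 2z + 7 > 2z, so |(4z + 7)/(2z + 7) − 2| = 14/(2(2z + 7)) < 14/(2·2z) = (7/2)/z.
Thus |(4z + 7)/(2z + 7) − 2| < ε whenever z > (7/2)/ε.
Take N = (7/2)/ε. If z > N then |(4z + 7)/(2z + 7) − 2| < (7/2)/z < ε.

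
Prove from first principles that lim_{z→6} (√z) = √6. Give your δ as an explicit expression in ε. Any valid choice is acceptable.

δ = min(6, √6·ε)

Suppose ε > 0. We want δ > 0 such that 0 < |z − 6| < δ implies |√z − √6| < ε.
Rationalise: √z − √6 = (z − 6)/(√z + √6), so |√z − √6| = |z − 6|/(√z + √6).
Restrict δ ≤ 6 so that |z − 6| < 6 forces z > 0, and then √z + √6 > √6.
Hence |√z − √6| < |z − 6|/√6, which is < ε once |z − 6| < √6·ε.
Take δ = min(6, √6·ε). If 0 < |z − 6| < δ then z > 0 and |√z − √6| < |z − 6|/√6 < ε.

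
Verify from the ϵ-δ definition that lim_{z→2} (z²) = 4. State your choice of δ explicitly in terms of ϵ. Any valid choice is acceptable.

Let ϵ > 0 be given. We seek δ > 0 with 0 < |z − 2| < δ ⇒ |z² − 4| < ϵ.
Factor: z² − 4 = (z − 2)(z + 2), so |z² − 4| = |z − 2|·|z + 2|.
Impose δ ≤ 1 so that |z| < 3; then |z + 2| ≤ 5.
Hence |z² − 4| ≤ 5|z − 2|, which is < ϵ once |z − 2| < ϵ/5.
Take δ = min(1, ϵ/5). If 0 < |z − 2| < δ then both bounds hold and |z² − 4| ≤ 5|z − 2| < 5·(ϵ/5) = ϵ.

δ = min(1, ϵ/5)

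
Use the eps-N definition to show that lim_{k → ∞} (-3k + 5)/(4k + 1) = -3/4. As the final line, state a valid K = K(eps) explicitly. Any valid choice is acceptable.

K = (23/16)/eps

Fix eps > 0. For k ≥ 1, |(-3k + 5)/(4k + 1) + 3/4| = |23|/(4(4k + 1)) = 23/(4(4k + 1)).
Since 4k + 1 ≥ 4k for k ≥ 1, this is ≤ 23/(4·4k) = (23/16)/k.
So |(-3k + 5)/(4k + 1) + 3/4| < eps whenever k > (23/16)/eps.
Take K = (23/16)/eps. If k > K then |(-3k + 5)/(4k + 1) + 3/4| ≤ (23/16)/k < eps.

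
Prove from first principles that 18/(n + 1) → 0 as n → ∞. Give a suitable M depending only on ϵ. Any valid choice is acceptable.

M = 18/ϵ

Let ϵ > 0. For n ≥ 1, |18/(n + 1) − 0| = 18/(n + 1) ≤ 18/n.
We need 18/n < ϵ, i.e. n > 18/ϵ.
Take M = 18/ϵ. If n > M then |18/(n + 1)| ≤ 18/n < ϵ.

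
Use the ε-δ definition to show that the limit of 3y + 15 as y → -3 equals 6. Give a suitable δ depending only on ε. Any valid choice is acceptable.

Let ε > 0 be given. We need δ > 0 so that 0 < |y + 3| < δ implies |(3y + 15) − 6| < ε.
Since (3y + 15) − 6 = 3(y + 3), we have |(3y + 15) − 6| = 3|y + 3|.
Thus it suffices that |y + 3| < ε/3.
Choosing δ = ε/3 gives |(3y + 15) − 6| = 3|y + 3| < ε whenever |y + 3| < δ.

δ = ε/3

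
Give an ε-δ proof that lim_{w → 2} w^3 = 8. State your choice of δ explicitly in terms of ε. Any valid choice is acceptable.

Suppose ε > 0. We want δ > 0 such that 0 < |w − 2| < δ implies |(w^3) − 8| < ε.
(w^3) − 8 = w^3 - 8 = (w − 2)(w^2 + 2w + 4).
So |(w^3) − 8| = |w − 2|·|w^2 + 2w + 4|.
Assume first that |w − 2| < 1, so |w| < 3. Then |w^2 + 2w + 4| ≤ 3^2 + 2·3 + 4 = 19.
Hence |(w^3) − 8| ≤ 19|w − 2| < ε provided |w − 2| < ε/19.
Take δ = min(1, ε/19). Then 0 < |w − 2| < δ gives both |w − 2| < 1 and |w − 2| < ε/19, so |(w^3) − 8| < ε.

δ = min(1, ε/19)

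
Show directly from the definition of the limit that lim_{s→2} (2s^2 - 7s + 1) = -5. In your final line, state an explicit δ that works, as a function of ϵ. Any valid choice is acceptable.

δ = min(2, ϵ/11)

Let ϵ > 0 be given. We want δ > 0 such that 0 < |s − 2| < δ implies |(2s^2 - 7s + 1) + 5| < ϵ.
(2s^2 - 7s + 1) + 5 = 2s^2 - 7s + 6 = (s − 2)(2s - 3).
So |(2s^2 - 7s + 1) + 5| = |s − 2|·|2s - 3|.
Assume first that |s − 2| < 2, so |s| < 4. Then |2s - 3| ≤ 2·4 + 3 = 11.
Hence |(2s^2 - 7s + 1) + 5| ≤ 11|s − 2| < ϵ provided |s − 2| < ϵ/11.
Choosing δ = min(2, ϵ/11) ensures both conditions, hence |(2s^2 - 7s + 1) + 5| < ϵ.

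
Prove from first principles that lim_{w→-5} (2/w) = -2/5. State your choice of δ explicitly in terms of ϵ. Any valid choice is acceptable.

δ = min(5/2, (25/4)ϵ)

Let ϵ > 0. We seek δ > 0 such that 0 < |w + 5| < δ implies |2/w + 2/5| < ϵ.
|2/w + 2/5| = 2·|-5 − w|/(5·|w|) = 2|w + 5|/(5|w|).
Restrict δ ≤ 5/2. Then |w + 5| < 5/2 gives |w| > 5/2, so 5|w| > 25/2.
Then |2/w + 2/5| < 2|w + 5|/(25/2), which is < ϵ when |w + 5| < (25/4)ϵ.
Take δ = min(5/2, (25/4)ϵ). Then 0 < |w + 5| < δ gives both |w + 5| < 5/2 and |w + 5| < (25/4)ϵ, so |2/w + 2/5| < ϵ.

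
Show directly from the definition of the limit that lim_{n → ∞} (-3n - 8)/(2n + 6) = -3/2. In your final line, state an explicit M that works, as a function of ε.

Fix ε > 0. For n ≥ 1, |(-3n - 8)/(2n + 6) + 3/2| = |2|/(2(2n + 6)) = 2/(2(2n + 6)).
Since 2n + 6 ≥ 2n for n ≥ 1, this is ≤ 2/(2·2n) = (1/2)/n.
So |(-3n - 8)/(2n + 6) + 3/2| < ε whenever n > (1/2)/ε.
Take M = (1/2)/ε. If n > M then |(-3n - 8)/(2n + 6) + 3/2| ≤ (1/2)/n < ε.

M = (1/2)/ε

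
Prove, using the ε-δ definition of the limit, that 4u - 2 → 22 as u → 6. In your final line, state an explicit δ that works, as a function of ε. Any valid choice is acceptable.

Suppose ε > 0. We need δ > 0 so that 0 < |u − 6| < δ implies |(4u - 2) − 22| < ε.
|(4u - 2) − 22| = |4u - 24| = 4|u − 6|.
Thus it suffices that |u − 6| < ε/4.
Choosing δ = ε/4 gives |(4u - 2) − 22| = 4|u − 6| < ε whenever |u − 6| < δ.

δ = ε/4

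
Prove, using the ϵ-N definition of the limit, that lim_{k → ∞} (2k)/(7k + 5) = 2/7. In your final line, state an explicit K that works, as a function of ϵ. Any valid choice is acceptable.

K = (10/49)/ϵ

Fix ϵ > 0. For k ≥ 1, |(2k)/(7k + 5) − (2/7)| = |-10|/(7(7k + 5)) = 10/(7(7k + 5)).
Since 7k + 5 ≥ 7k for k ≥ 1, this is ≤ 10/(7·7k) = (10/49)/k.
So |(2k)/(7k + 5) − (2/7)| < ϵ whenever k > (10/49)/ϵ.
Take K = (10/49)/ϵ. If k > K then |(2k)/(7k + 5) − (2/7)| ≤ (10/49)/k < ϵ.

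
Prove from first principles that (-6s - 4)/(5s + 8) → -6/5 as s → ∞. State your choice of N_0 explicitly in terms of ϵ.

N_0 = (28/25)/ϵ

Suppose ϵ > 0. We seek N_0 > 0 such that s > N_0 implies |(-6s - 4)/(5s + 8) + 6/5| < ϵ.
(-6s - 4)/(5s + 8) + 6/5 = (5(-6s - 4) − (-6)(5s + 8)) / (5(5s + 8)) = 28/(5(5s + 8)).
For s > 0 we have 5s + 8 > 5s, so |(-6s - 4)/(5s + 8) + 6/5| = 28/(5(5s + 8)) < 28/(5·5s) = (28/25)/s.
Thus |(-6s - 4)/(5s + 8) + 6/5| < ϵ whenever s > (28/25)/ϵ.
Take N_0 = (28/25)/ϵ. If s > N_0 then |(-6s - 4)/(5s + 8) + 6/5| < (28/25)/s < ϵ.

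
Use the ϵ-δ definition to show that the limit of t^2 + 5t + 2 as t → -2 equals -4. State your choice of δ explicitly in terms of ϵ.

Let ϵ > 0 be given. We want δ > 0 such that 0 < |t + 2| < δ implies |(t^2 + 5t + 2) + 4| < ϵ.
(t^2 + 5t + 2) + 4 = t^2 + 5t + 6 = (t + 2)(t + 3).
So |(t^2 + 5t + 2) + 4| = |t + 2|·|t + 3|.
Require δ ≤ 1. Then |t + 2| < 1 gives |t| < 3, and by the triangle inequality |t + 3| ≤ 3 + 3 = 6.
Hence |(t^2 + 5t + 2) + 4| ≤ 6|t + 2| < ϵ provided |t + 2| < ϵ/6.
Take δ = min(1, ϵ/6). Then 0 < |t + 2| < δ gives both |t + 2| < 1 and |t + 2| < ϵ/6, so |(t^2 + 5t + 2) + 4| < ϵ.

δ = min(1, ϵ/6)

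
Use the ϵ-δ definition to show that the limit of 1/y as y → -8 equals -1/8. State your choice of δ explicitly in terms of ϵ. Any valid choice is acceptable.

δ = min(4, 32ϵ)

Let ϵ > 0. We seek δ > 0 such that 0 < |y + 8| < δ implies |1/y + 1/8| < ϵ.
|1/y + 1/8| = |-8 − y|/(8·|y|) = |y + 8|/(8|y|).
Restrict δ ≤ 4. Then |y + 8| < 4 gives |y| > 4, so 8|y| > 32.
Then |1/y + 1/8| < |y + 8|/32, which is < ϵ when |y + 8| < 32ϵ.
Take δ = min(4, 32ϵ). Then 0 < |y + 8| < δ gives both |y + 8| < 4 and |y + 8| < 32ϵ, so |1/y + 1/8| < ϵ.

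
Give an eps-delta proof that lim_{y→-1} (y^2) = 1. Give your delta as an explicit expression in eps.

delta = min(1, eps/3)

Let eps > 0 be given. We seek delta > 0 with 0 < |y + 1| < delta ⇒ |y^2 − 1| < eps.
Factor: y^2 − 1 = (y + 1)(y - 1), so |y^2 − 1| = |y + 1|·|y - 1|.
Restrict delta ≤ 1. Then |y + 1| < 1 gives |y| < 2, so by the triangle inequality |y - 1| ≤ 2 + 1 = 3.
Hence |y^2 − 1| ≤ 3|y + 1|, which is < eps once |y + 1| < eps/3.
Take delta = min(1, eps/3). If 0 < |y + 1| < delta then both bounds hold and |y^2 − 1| ≤ 3|y + 1| < 3·(eps/3) = eps.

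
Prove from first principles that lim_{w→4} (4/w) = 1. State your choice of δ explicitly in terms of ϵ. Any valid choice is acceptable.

δ = min(2, 2ϵ)

Fix ϵ > 0. We seek δ > 0 such that 0 < |w − 4| < δ implies |4/w − 1| < ϵ.
|4/w − 1| = 4·|4 − w|/(4·|w|) = 4|w − 4|/(4|w|).
Restrict δ ≤ 2. Then |w − 4| < 2 gives |w| > 2, so 4|w| > 8.
Then |4/w − 1| < 4|w − 4|/8, which is < ϵ when |w − 4| < 2ϵ.
Take δ = min(2, 2ϵ). Then 0 < |w − 4| < δ gives both |w − 4| < 2 and |w − 4| < 2ϵ, so |4/w − 1| < ϵ.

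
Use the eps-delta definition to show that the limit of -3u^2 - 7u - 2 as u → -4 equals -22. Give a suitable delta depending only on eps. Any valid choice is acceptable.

Fix eps > 0. We want delta > 0 such that 0 < |u + 4| < delta implies |(-3u^2 - 7u - 2) + 22| < eps.
(-3u^2 - 7u - 2) + 22 = -3u^2 - 7u + 20 = (u + 4)(-3u + 5).
So |(-3u^2 - 7u - 2) + 22| = |u + 4|·|-3u + 5|.
Assume first that |u + 4| < 2, so |u| < 6. Then |-3u + 5| ≤ 3·6 + 5 = 23.
Hence |(-3u^2 - 7u - 2) + 22| ≤ 23|u + 4| < eps provided |u + 4| < eps/23.
Choosing delta = min(2, eps/23) ensures both conditions, hence |(-3u^2 - 7u - 2) + 22| < eps.

delta = min(2, eps/23)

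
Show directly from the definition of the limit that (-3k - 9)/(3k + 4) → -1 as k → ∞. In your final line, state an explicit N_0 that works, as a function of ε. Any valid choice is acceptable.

Let ε > 0 be given. For k ≥ 1, |(-3k - 9)/(3k + 4) + 1| = |-15|/(3(3k + 4)) = 15/(3(3k + 4)).
Since 3k + 4 ≥ 3k for k ≥ 1, this is ≤ 15/(3·3k) = (5/3)/k.
So |(-3k - 9)/(3k + 4) + 1| < ε whenever k > (5/3)/ε.
Take N_0 = (5/3)/ε. If k > N_0 then |(-3k - 9)/(3k + 4) + 1| ≤ (5/3)/k < ε.

N_0 = (5/3)/ε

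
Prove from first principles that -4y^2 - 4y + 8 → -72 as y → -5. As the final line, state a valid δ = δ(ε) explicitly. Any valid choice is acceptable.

δ = min(1, ε/40)

Suppose ε > 0. We want δ > 0 such that 0 < |y + 5| < δ implies |(-4y^2 - 4y + 8) + 72| < ε.
(-4y^2 - 4y + 8) + 72 = -4y^2 - 4y + 80 = (y + 5)(-4y + 16).
So |(-4y^2 - 4y + 8) + 72| = |y + 5|·|-4y + 16|.
Require δ ≤ 1. Then |y + 5| < 1 gives |y| < 6, and by the triangle inequality |-4y + 16| ≤ 4·6 + 16 = 40.
Hence |(-4y^2 - 4y + 8) + 72| ≤ 40|y + 5| < ε provided |y + 5| < ε/40.
Choosing δ = min(1, ε/40) ensures both conditions, hence |(-4y^2 - 4y + 8) + 72| < ε.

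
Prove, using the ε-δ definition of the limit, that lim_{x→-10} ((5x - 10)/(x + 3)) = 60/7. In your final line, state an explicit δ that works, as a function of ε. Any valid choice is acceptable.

δ = min(7/2, (49/50)ε)

Let ε > 0 be given. We want δ > 0 with 0 < |x + 10| < δ ⇒ |(5x - 10)/(x + 3) − (60/7)| < ε.
Combining over a common denominator, (5x - 10)/(x + 3) − (60/7) = [(5x - 10)·(-7) − (-60)·(x + 3)] / [(-7)·(x + 3)] = 25(x + 10) / ((-7)(x + 3)).
So |(5x - 10)/(x + 3) − (60/7)| = 25|x + 10| / (7·|x + 3|).
Require δ ≤ 7/2, so |x + 3| ≥ |-7| − |x + 10| > 7 − 7/2 = 7/2.
Hence |(5x - 10)/(x + 3) − (60/7)| < 25|x + 10|/(7·(7/2)) = (50/49)|x + 10|, which is < ε once |x + 10| < (49/50)ε.
Take δ = min(7/2, (49/50)ε). Then 0 < |x + 10| < δ forces both bounds, so |(5x - 10)/(x + 3) − (60/7)| < ε.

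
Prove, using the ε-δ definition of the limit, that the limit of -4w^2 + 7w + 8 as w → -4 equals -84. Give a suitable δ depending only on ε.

Let ε > 0. We want δ > 0 such that 0 < |w + 4| < δ implies |(-4w^2 + 7w + 8) + 84| < ε.
(-4w^2 + 7w + 8) + 84 = -4w^2 + 7w + 92 = (w + 4)(-4w + 23).
So |(-4w^2 + 7w + 8) + 84| = |w + 4|·|-4w + 23|.
Assume first that |w + 4| < 2, so |w| < 6. Then |-4w + 23| ≤ 4·6 + 23 = 47.
Hence |(-4w^2 + 7w + 8) + 84| ≤ 47|w + 4| < ε provided |w + 4| < ε/47.
Take δ = min(2, ε/47). Then 0 < |w + 4| < δ gives both |w + 4| < 2 and |w + 4| < ε/47, so |(-4w^2 + 7w + 8) + 84| < ε.

δ = min(2, ε/47)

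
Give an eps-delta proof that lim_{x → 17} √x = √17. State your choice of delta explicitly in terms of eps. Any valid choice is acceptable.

Fix eps > 0. We want delta > 0 such that 0 < |x − 17| < delta implies |√x − √17| < eps.
Multiplying by the conjugate, |√x − √17| = |x − 17|/(√x + √17).
Restrict delta ≤ 17 so that |x − 17| < 17 forces x > 0, and then √x + √17 > √17.
Hence |√x − √17| < |x − 17|/√17, which is < eps once |x − 17| < √17·eps.
Take delta = min(17, √17·eps). If 0 < |x − 17| < delta then x > 0 and |√x − √17| < |x − 17|/√17 < eps.

delta = min(17, √17·eps)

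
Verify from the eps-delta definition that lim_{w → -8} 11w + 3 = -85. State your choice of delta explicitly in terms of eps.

Let eps > 0 be given. We need delta > 0 so that 0 < |w + 8| < delta implies |(11w + 3) + 85| < eps.
|(11w + 3) + 85| = |11w + 88| = 11|w + 8|.
Thus it suffices that |w + 8| < eps/11.
Take delta = eps/11. If 0 < |w + 8| < delta then |(11w + 3) + 85| = 11|w + 8| < 11·(eps/11) = eps.

delta = eps/11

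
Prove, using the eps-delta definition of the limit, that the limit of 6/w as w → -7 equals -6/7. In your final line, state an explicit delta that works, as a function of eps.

Let eps > 0 be given. We seek delta > 0 such that 0 < |w + 7| < delta implies |6/w + 6/7| < eps.
|6/w + 6/7| = 6·|-7 − w|/(7·|w|) = 6|w + 7|/(7|w|).
Require delta ≤ 7/2 so that |w| > 7 − 7/2 = 7/2, hence 7|w| > 49/2.
Then |6/w + 6/7| < 6|w + 7|/(49/2), which is < eps when |w + 7| < (49/12)eps.
Take delta = min(7/2, (49/12)eps). Then 0 < |w + 7| < delta gives both |w + 7| < 7/2 and |w + 7| < (49/12)eps, so |6/w + 6/7| < eps.

delta = min(7/2, (49/12)eps)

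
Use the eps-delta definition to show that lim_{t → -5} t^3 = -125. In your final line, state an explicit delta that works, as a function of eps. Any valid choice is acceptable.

delta = min(1, eps/91)

Fix eps > 0. We seek delta > 0 with 0 < |t + 5| < delta ⇒ |t^3 + 125| < eps.
Factor: t^3 + 125 = (t + 5)(t^2 - 5t + 25), so |t^3 + 125| = |t + 5|·|t^2 - 5t + 25|.
Restrict delta ≤ 1. Then |t + 5| < 1 gives |t| < 6, so by the triangle inequality |t^2 - 5t + 25| ≤ 6^2 + 5·6 + 25 = 91.
Hence |t^3 + 125| ≤ 91|t + 5|, which is < eps once |t + 5| < eps/91.
Take delta = min(1, eps/91). If 0 < |t + 5| < delta then both bounds hold and |t^3 + 125| ≤ 91|t + 5| < 91·(eps/91) = eps.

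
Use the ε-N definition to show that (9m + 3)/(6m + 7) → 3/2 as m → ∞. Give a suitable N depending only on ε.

N = (5/4)/ε

Let ε > 0 be given. For m ≥ 1, |(9m + 3)/(6m + 7) − (3/2)| = |-45|/(6(6m + 7)) = 45/(6(6m + 7)).
Since 6m + 7 ≥ 6m for m ≥ 1, this is ≤ 45/(6·6m) = (5/4)/m.
So |(9m + 3)/(6m + 7) − (3/2)| < ε whenever m > (5/4)/ε.
Take N = (5/4)/ε. If m > N then |(9m + 3)/(6m + 7) − (3/2)| ≤ (5/4)/m < ε.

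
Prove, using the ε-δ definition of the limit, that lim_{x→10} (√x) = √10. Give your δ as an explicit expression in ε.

Let ε > 0 be given. We want δ > 0 such that 0 < |x − 10| < δ implies |√x − √10| < ε.
Rationalise: √x − √10 = (x − 10)/(√x + √10), so |√x − √10| = |x − 10|/(√x + √10).
Restrict δ ≤ 10 so that |x − 10| < 10 forces x > 0, and then √x + √10 > √10.
Hence |√x − √10| < |x − 10|/√10, which is < ε once |x − 10| < √10·ε.
Take δ = min(10, √10·ε). If 0 < |x − 10| < δ then x > 0 and |√x − √10| < |x − 10|/√10 < ε.

δ = min(10, √10·ε)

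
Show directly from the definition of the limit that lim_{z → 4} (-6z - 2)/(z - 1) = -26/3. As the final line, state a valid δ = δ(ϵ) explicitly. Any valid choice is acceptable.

Fix ϵ > 0. We want δ > 0 with 0 < |z − 4| < δ ⇒ |(-6z - 2)/(z - 1) + 26/3| < ϵ.
Combining over a common denominator, (-6z - 2)/(z - 1) + 26/3 = [(-6z - 2)·3 − (-26)·(z - 1)] / [3·(z - 1)] = 8(z − 4) / (3(z - 1)).
So |(-6z - 2)/(z - 1) + 26/3| = 8|z − 4| / (3·|z − 1|).
Require δ ≤ 3/2, so |z − 1| ≥ |3| − |z − 4| > 3 − 3/2 = 3/2.
Hence |(-6z - 2)/(z - 1) + 26/3| < 8|z − 4|/(3·(3/2)) = (16/9)|z − 4|, which is < ϵ once |z − 4| < (9/16)ϵ.
Take δ = min(3/2, (9/16)ϵ). Then 0 < |z − 4| < δ forces both bounds, so |(-6z - 2)/(z - 1) + 26/3| < ϵ.

δ = min(3/2, (9/16)ϵ)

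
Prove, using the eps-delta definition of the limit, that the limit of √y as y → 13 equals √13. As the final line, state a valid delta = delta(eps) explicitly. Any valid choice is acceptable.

Suppose eps > 0. We want delta > 0 such that 0 < |y − 13| < delta implies |√y − √13| < eps.
Rationalise: √y − √13 = (y − 13)/(√y + √13), so |√y − √13| = |y − 13|/(√y + √13).
Restrict delta ≤ 13 so that |y − 13| < 13 forces y > 0, and then √y + √13 > √13.
Hence |√y − √13| < |y − 13|/√13, which is < eps once |y − 13| < √13·eps.
Take delta = min(13, √13·eps). If 0 < |y − 13| < delta then y > 0 and |√y − √13| < |y − 13|/√13 < eps.

delta = min(13, √13·eps)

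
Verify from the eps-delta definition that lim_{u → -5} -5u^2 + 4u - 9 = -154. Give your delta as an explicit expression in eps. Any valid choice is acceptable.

delta = min(1, eps/59)

Let eps > 0. We want delta > 0 such that 0 < |u + 5| < delta implies |(-5u^2 + 4u - 9) + 154| < eps.
(-5u^2 + 4u - 9) + 154 = -5u^2 + 4u + 145 = (u + 5)(-5u + 29).
So |(-5u^2 + 4u - 9) + 154| = |u + 5|·|-5u + 29|.
Require delta ≤ 1. Then |u + 5| < 1 gives |u| < 6, and by the triangle inequality |-5u + 29| ≤ 5·6 + 29 = 59.
Hence |(-5u^2 + 4u - 9) + 154| ≤ 59|u + 5| < eps provided |u + 5| < eps/59.
Take delta = min(1, eps/59). Then 0 < |u + 5| < delta gives both |u + 5| < 1 and |u + 5| < eps/59, so |(-5u^2 + 4u - 9) + 154| < eps.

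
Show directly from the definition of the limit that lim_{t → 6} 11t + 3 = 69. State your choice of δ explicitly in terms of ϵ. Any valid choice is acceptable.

δ = ϵ/11

Suppose ϵ > 0. We need δ > 0 so that 0 < |t − 6| < δ implies |(11t + 3) − 69| < ϵ.
Since (11t + 3) − 69 = 11(t − 6), we have |(11t + 3) − 69| = 11|t − 6|.
So 11|t − 6| < ϵ exactly when |t − 6| < ϵ/11.
Take δ = ϵ/11. If 0 < |t − 6| < δ then |(11t + 3) − 69| = 11|t − 6| < 11·(ϵ/11) = ϵ.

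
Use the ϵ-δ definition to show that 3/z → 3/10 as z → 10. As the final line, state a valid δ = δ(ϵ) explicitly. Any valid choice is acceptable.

δ = min(5, (50/3)ϵ)

Let ϵ > 0. We seek δ > 0 such that 0 < |z − 10| < δ implies |3/z − (3/10)| < ϵ.
|3/z − (3/10)| = 3·|10 − z|/(10·|z|) = 3|z − 10|/(10|z|).
Require δ ≤ 5 so that |z| > 10 − 5 = 5, hence 10|z| > 50.
Then |3/z − (3/10)| < 3|z − 10|/50, which is < ϵ when |z − 10| < (50/3)ϵ.
Take δ = min(5, (50/3)ϵ). Then 0 < |z − 10| < δ gives both |z − 10| < 5 and |z − 10| < (50/3)ϵ, so |3/z − (3/10)| < ϵ.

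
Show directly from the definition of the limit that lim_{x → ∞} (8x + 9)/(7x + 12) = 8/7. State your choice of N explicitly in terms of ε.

N = (33/49)/ε

Let ε > 0 be given. We seek N > 0 such that x > N implies |(8x + 9)/(7x + 12) − (8/7)| < ε.
(8x + 9)/(7x + 12) − (8/7) = (7(8x + 9) − 8(7x + 12)) / (7(7x + 12)) = -33/(7(7x + 12)).
For x > 0 we have 7x + 12 > 7x, so |(8x + 9)/(7x + 12) − (8/7)| = 33/(7(7x + 12)) < 33/(7·7x) = (33/49)/x.
Thus |(8x + 9)/(7x + 12) − (8/7)| < ε whenever x > (33/49)/ε.
Take N = (33/49)/ε. If x > N then |(8x + 9)/(7x + 12) − (8/7)| < (33/49)/x < ε.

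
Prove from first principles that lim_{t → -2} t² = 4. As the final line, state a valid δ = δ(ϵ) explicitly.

Let ϵ > 0. We seek δ > 0 with 0 < |t + 2| < δ ⇒ |t² − 4| < ϵ.
Factor: t² − 4 = (t + 2)(t - 2), so |t² − 4| = |t + 2|·|t - 2|.
Impose δ ≤ 1 so that |t| < 3; then |t - 2| ≤ 5.
Hence |t² − 4| ≤ 5|t + 2|, which is < ϵ once |t + 2| < ϵ/5.
Take δ = min(1, ϵ/5). If 0 < |t + 2| < δ then both bounds hold and |t² − 4| ≤ 5|t + 2| < 5·(ϵ/5) = ϵ.

δ = min(1, ϵ/5)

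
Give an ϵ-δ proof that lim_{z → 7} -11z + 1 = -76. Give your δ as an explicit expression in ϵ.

δ = ϵ/11

Fix ϵ > 0. We need δ > 0 so that 0 < |z − 7| < δ implies |(-11z + 1) + 76| < ϵ.
|(-11z + 1) + 76| = |-11z + 77| = 11|z − 7|.
Thus it suffices that |z − 7| < ϵ/11.
Take δ = ϵ/11. If 0 < |z − 7| < δ then |(-11z + 1) + 76| = 11|z − 7| < 11·(ϵ/11) = ϵ.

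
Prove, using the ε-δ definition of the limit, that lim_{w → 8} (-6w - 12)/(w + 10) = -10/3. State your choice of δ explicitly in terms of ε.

Suppose ε > 0. We want δ > 0 with 0 < |w − 8| < δ ⇒ |(-6w - 12)/(w + 10) + 10/3| < ε.
Combining over a common denominator, (-6w - 12)/(w + 10) + 10/3 = [(-6w - 12)·18 − (-60)·(w + 10)] / [18·(w + 10)] = -48(w − 8) / (18(w + 10)).
So |(-6w - 12)/(w + 10) + 10/3| = 48|w − 8| / (18·|w + 10|).
Restrict δ ≤ 9. Then |w − 8| < 9 gives |w + 10| = |(w − 8) + 18| ≥ 18 − 9 = 9.
Hence |(-6w - 12)/(w + 10) + 10/3| < 48|w − 8|/(18·9) = (8/27)|w − 8|, which is < ε once |w − 8| < (27/8)ε.
Take δ = min(9, (27/8)ε). Then 0 < |w − 8| < δ forces both bounds, so |(-6w - 12)/(w + 10) + 10/3| < ε.

δ = min(9, (27/8)ε)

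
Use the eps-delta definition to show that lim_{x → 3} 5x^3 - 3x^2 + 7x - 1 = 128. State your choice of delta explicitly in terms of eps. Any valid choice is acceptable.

delta = min(1, eps/171)

Fix eps > 0. We want delta > 0 such that 0 < |x − 3| < delta implies |(5x^3 - 3x^2 + 7x - 1) − 128| < eps.
(5x^3 - 3x^2 + 7x - 1) − 128 = 5x^3 - 3x^2 + 7x - 129 = (x − 3)(5x^2 + 12x + 43).
So |(5x^3 - 3x^2 + 7x - 1) − 128| = |x − 3|·|5x^2 + 12x + 43|.
Require delta ≤ 1. Then |x − 3| < 1 gives |x| < 4, and by the triangle inequality |5x^2 + 12x + 43| ≤ 5·4^2 + 12·4 + 43 = 171.
Hence |(5x^3 - 3x^2 + 7x - 1) − 128| ≤ 171|x − 3| < eps provided |x − 3| < eps/171.
Choosing delta = min(1, eps/171) ensures both conditions, hence |(5x^3 - 3x^2 + 7x - 1) − 128| < eps.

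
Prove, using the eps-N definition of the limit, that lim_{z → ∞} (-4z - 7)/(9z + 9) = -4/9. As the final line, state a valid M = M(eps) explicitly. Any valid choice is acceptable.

M = (1/3)/eps

Suppose eps > 0. We seek M > 0 such that z > M implies |(-4z - 7)/(9z + 9) + 4/9| < eps.
(-4z - 7)/(9z + 9) + 4/9 = (9(-4z - 7) − (-4)(9z + 9)) / (9(9z + 9)) = -27/(9(9z + 9)).
For z > 0 we have 9z + 9 > 9z, so |(-4z - 7)/(9z + 9) + 4/9| = 27/(9(9z + 9)) < 27/(9·9z) = (1/3)/z.
Thus |(-4z - 7)/(9z + 9) + 4/9| < eps whenever z > (1/3)/eps.
Take M = (1/3)/eps. If z > M then |(-4z - 7)/(9z + 9) + 4/9| < (1/3)/z < eps.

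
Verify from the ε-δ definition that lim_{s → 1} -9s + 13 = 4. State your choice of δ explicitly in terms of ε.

δ = ε/9

Let ε > 0. We need δ > 0 so that 0 < |s − 1| < δ implies |(-9s + 13) − 4| < ε.
|(-9s + 13) − 4| = |-9s + 9| = 9|s − 1|.
Thus it suffices that |s − 1| < ε/9.
Take δ = ε/9. If 0 < |s − 1| < δ then |(-9s + 13) − 4| = 9|s − 1| < 9·(ε/9) = ε.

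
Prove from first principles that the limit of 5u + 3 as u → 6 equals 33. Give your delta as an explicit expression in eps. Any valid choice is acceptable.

delta = eps/5

Suppose eps > 0. We need delta > 0 so that 0 < |u − 6| < delta implies |(5u + 3) − 33| < eps.
Since (5u + 3) − 33 = 5(u − 6), we have |(5u + 3) − 33| = 5|u − 6|.
So 5|u − 6| < eps exactly when |u − 6| < eps/5.
Take delta = eps/5. If 0 < |u − 6| < delta then |(5u + 3) − 33| = 5|u − 6| < 5·(eps/5) = eps.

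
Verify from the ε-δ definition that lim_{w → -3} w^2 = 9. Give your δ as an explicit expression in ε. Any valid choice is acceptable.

Fix ε > 0. We seek δ > 0 with 0 < |w + 3| < δ ⇒ |w^2 − 9| < ε.
Factor: w^2 − 9 = (w + 3)(w - 3), so |w^2 − 9| = |w + 3|·|w - 3|.
Restrict δ ≤ 2. Then |w + 3| < 2 gives |w| < 5, so by the triangle inequality |w - 3| ≤ 5 + 3 = 8.
Hence |w^2 − 9| ≤ 8|w + 3|, which is < ε once |w + 3| < ε/8.
Take δ = min(2, ε/8). If 0 < |w + 3| < δ then both bounds hold and |w^2 − 9| ≤ 8|w + 3| < 8·(ε/8) = ε.

δ = min(2, ε/8)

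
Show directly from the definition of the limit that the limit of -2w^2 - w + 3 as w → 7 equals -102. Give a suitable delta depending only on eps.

Fix eps > 0. We want delta > 0 such that 0 < |w − 7| < delta implies |(-2w^2 - w + 3) + 102| < eps.
(-2w^2 - w + 3) + 102 = -2w^2 - w + 105 = (w − 7)(-2w - 15).
So |(-2w^2 - w + 3) + 102| = |w − 7|·|-2w - 15|.
Require delta ≤ 1. Then |w − 7| < 1 gives |w| < 8, and by the triangle inequality |-2w - 15| ≤ 2·8 + 15 = 31.
Hence |(-2w^2 - w + 3) + 102| ≤ 31|w − 7| < eps provided |w − 7| < eps/31.
Choosing delta = min(1, eps/31) ensures both conditions, hence |(-2w^2 - w + 3) + 102| < eps.

delta = min(1, eps/31)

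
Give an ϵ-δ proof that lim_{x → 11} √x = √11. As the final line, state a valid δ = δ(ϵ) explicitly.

Let ϵ > 0 be given. We want δ > 0 such that 0 < |x − 11| < δ implies |√x − √11| < ϵ.
Rationalise: √x − √11 = (x − 11)/(√x + √11), so |√x − √11| = |x − 11|/(√x + √11).
Restrict δ ≤ 11 so that |x − 11| < 11 forces x > 0, and then √x + √11 > √11.
Hence |√x − √11| < |x − 11|/√11, which is < ϵ once |x − 11| < √11·ϵ.
Take δ = min(11, √11·ϵ). If 0 < |x − 11| < δ then x > 0 and |√x − √11| < |x − 11|/√11 < ϵ.

δ = min(11, √11·ϵ)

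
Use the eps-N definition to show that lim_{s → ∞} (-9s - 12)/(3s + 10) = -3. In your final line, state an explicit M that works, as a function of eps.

M = 6/eps

Let eps > 0 be given. We seek M > 0 such that s > M implies |(-9s - 12)/(3s + 10) + 3| < eps.
(-9s - 12)/(3s + 10) + 3 = (3(-9s - 12) − (-9)(3s + 10)) / (3(3s + 10)) = 54/(3(3s + 10)).
For s > 0 we have 3s + 10 > 3s, so |(-9s - 12)/(3s + 10) + 3| = 54/(3(3s + 10)) < 54/(3·3s) = 6/s.
Thus |(-9s - 12)/(3s + 10) + 3| < eps whenever s > 6/eps.
Take M = 6/eps. If s > M then |(-9s - 12)/(3s + 10) + 3| < 6/s < eps.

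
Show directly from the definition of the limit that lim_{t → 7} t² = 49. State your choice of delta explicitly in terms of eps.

delta = min(1, eps/15)

Let eps > 0 be given. We seek delta > 0 with 0 < |t − 7| < delta ⇒ |t² − 49| < eps.
Factor: t² − 49 = (t − 7)(t + 7), so |t² − 49| = |t − 7|·|t + 7|.
Restrict delta ≤ 1. Then |t − 7| < 1 gives |t| < 8, so by the triangle inequality |t + 7| ≤ 8 + 7 = 15.
Hence |t² − 49| ≤ 15|t − 7|, which is < eps once |t − 7| < eps/15.
Take delta = min(1, eps/15). If 0 < |t − 7| < delta then both bounds hold and |t² − 49| ≤ 15|t − 7| < 15·(eps/15) = eps.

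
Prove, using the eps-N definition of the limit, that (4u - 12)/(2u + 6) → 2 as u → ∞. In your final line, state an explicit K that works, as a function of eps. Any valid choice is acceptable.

K = 12/eps

Let eps > 0 be given. We seek K > 0 such that u > K implies |(4u - 12)/(2u + 6) − 2| < eps.
(4u - 12)/(2u + 6) − 2 = (2(4u - 12) − 4(2u + 6)) / (2(2u + 6)) = -48/(2(2u + 6)).
For u > 0 we have 2u + 6 > 2u, so |(4u - 12)/(2u + 6) − 2| = 48/(2(2u + 6)) < 48/(2·2u) = 12/u.
Thus |(4u - 12)/(2u + 6) − 2| < eps whenever u > 12/eps.
Take K = 12/eps. If u > K then |(4u - 12)/(2u + 6) − 2| < 12/u < eps.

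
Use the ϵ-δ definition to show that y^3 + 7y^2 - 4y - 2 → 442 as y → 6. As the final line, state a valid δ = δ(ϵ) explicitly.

δ = min(1, ϵ/214)

Suppose ϵ > 0. We want δ > 0 such that 0 < |y − 6| < δ implies |(y^3 + 7y^2 - 4y - 2) − 442| < ϵ.
(y^3 + 7y^2 - 4y - 2) − 442 = y^3 + 7y^2 - 4y - 444 = (y − 6)(y^2 + 13y + 74).
So |(y^3 + 7y^2 - 4y - 2) − 442| = |y − 6|·|y^2 + 13y + 74|.
Assume first that |y − 6| < 1, so |y| < 7. Then |y^2 + 13y + 74| ≤ 7^2 + 13·7 + 74 = 214.
Hence |(y^3 + 7y^2 - 4y - 2) − 442| ≤ 214|y − 6| < ϵ provided |y − 6| < ϵ/214.
Take δ = min(1, ϵ/214). Then 0 < |y − 6| < δ gives both |y − 6| < 1 and |y − 6| < ϵ/214, so |(y^3 + 7y^2 - 4y - 2) − 442| < ϵ.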